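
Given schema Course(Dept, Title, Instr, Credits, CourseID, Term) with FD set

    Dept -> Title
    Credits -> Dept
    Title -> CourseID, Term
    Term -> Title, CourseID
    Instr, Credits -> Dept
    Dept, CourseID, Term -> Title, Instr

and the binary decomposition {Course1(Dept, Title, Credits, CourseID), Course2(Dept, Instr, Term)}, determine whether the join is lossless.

Yes

Common attributes: Course1 ∩ Course2 = {Dept}.
Closure of {Dept}: Dept → Title applies, adding Title; Title → CourseID, Term applies, adding CourseID, Term; Dept, CourseID, Term → Title, Instr applies, adding Instr. So (Dept)⁺ = {Dept, Title, Instr, CourseID, Term}.
This closure contains every attribute of Course2, so Course1 ∩ Course2 → Course2. The join is lossless.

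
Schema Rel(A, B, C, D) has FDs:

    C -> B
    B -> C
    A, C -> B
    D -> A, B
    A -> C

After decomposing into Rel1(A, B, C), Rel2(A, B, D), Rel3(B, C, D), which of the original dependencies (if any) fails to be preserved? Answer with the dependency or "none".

none

C → B lies within Rel1.
B → C lies within Rel1.
A, C → B lies within Rel1.
D → A, B lies within Rel2.
A → C lies within Rel1.
Every dependency is enforceable on the fragments, so the decomposition is dependency-preserving.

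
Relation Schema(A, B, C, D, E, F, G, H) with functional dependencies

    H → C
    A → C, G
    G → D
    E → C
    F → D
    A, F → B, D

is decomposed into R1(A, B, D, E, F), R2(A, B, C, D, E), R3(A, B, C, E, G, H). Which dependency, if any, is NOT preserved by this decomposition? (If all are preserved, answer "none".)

Check G → D: no single fragment contains all of {D, G}, and the restricted closure of {G} across the fragments never reaches {D}.
H → C is preserved.
A → C, G is preserved.
E → C is preserved.
F → D is preserved.
A, F → B, D is preserved.

G → D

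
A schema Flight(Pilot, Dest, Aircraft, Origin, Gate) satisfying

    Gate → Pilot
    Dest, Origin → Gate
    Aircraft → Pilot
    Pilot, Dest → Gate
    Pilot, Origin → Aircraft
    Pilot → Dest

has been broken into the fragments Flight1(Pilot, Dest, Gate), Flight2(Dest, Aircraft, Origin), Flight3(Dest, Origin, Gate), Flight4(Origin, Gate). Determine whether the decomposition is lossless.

Chase test. Columns are Pilot, Dest, Aircraft, Origin, Gate; row i has aⱼ where attribute j ∈ Flighti, else bᵢⱼ.
Initial tableau (one row per fragment):
  row 1: a1 a2 b13 b14 a5
  row 2: b21 a2 a3 a4 b25
  row 3: b31 a2 b33 a4 a5
  row 4: b41 b42 b43 a4 a5
Rows 1 and 3 agree on Gate; apply Gate→Pilot and equate their Pilot entries.
Rows 1 and 4 agree on Gate; apply Gate→Pilot and equate their Pilot entries.
Rows 2 and 3 agree on Dest, Origin; apply Dest, Origin→Gate and equate their Gate entries.
Rows 3 and 4 agree on Pilot, Origin; apply Pilot, Origin→Aircraft and equate their Aircraft entries.
Rows 1 and 4 agree on Pilot; apply Pilot→Dest and equate their Dest entries.
Rows 1 and 2 agree on Gate; apply Gate→Pilot and equate their Pilot entries.
Rows 2 and 3 agree on Pilot, Origin; apply Pilot, Origin→Aircraft and equate their Aircraft entries.
Row 2 is now all distinguished symbols — the join is lossless.

Yes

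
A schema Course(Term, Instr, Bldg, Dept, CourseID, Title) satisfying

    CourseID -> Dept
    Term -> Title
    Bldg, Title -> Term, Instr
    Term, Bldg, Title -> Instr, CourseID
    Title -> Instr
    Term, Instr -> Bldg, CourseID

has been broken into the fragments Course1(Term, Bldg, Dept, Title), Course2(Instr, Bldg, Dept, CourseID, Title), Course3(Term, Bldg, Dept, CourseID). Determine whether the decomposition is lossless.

Yes

Chase test. Columns are Term, Instr, Bldg, Dept, CourseID, Title; row i has aⱼ where attribute j ∈ Coursei, else bᵢⱼ.
Initial tableau (one row per fragment):
  row 1: a1 b12 a3 a4 b15 a6
  row 2: b21 a2 a3 a4 a5 a6
  row 3: a1 b32 a3 a4 a5 b36
Rows 1 and 3 agree on Term; apply Term→Title and equate their Title entries.
Rows 1 and 2 agree on Bldg, Title; apply Bldg, Title→Term, Instr and equate their Term, Instr entries.
Rows 1 and 3 agree on Bldg, Title; apply Bldg, Title→Term, Instr and equate their Term, Instr entries.
Rows 1 and 2 agree on Term, Bldg, Title; apply Term, Bldg, Title→Instr, CourseID and equate their Instr, CourseID entries.
Row 1 is now all distinguished symbols — the join is lossless.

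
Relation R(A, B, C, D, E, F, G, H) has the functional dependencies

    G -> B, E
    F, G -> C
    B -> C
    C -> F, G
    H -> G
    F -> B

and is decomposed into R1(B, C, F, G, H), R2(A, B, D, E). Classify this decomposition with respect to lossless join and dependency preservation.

Lossless test: (B)⁺ = {B, C, E, F, G}, which is a superkey of neither fragment — lossy.
Dependency preservation: G → B, E is not contained in any single fragment, but the restricted closure of its left-hand side across the fragments still reaches the right-hand side; the remaining FDs each lie inside some fragment. All dependencies are preserved.

lossy but dependency-preserving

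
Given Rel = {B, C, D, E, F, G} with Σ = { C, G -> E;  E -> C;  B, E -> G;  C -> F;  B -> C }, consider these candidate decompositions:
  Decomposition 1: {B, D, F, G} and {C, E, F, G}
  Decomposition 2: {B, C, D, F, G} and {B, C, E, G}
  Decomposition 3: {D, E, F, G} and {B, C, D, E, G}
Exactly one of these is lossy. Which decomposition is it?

Decomposition 1: common = {F, G}, closure = {F, G} → lossy.
Decomposition 2: common = {B, C, G}, closure = {B, C, E, F, G} → lossless.
Decomposition 3: common = {D, E, G}, closure = {C, D, E, F, G} → lossless.

Decomposition 1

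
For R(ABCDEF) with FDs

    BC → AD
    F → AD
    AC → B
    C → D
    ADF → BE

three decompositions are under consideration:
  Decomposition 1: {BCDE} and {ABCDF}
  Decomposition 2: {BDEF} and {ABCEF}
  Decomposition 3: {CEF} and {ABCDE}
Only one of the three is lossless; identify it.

Decomposition 2

Decomposition 1: common = {BCD}, closure = {ABCD} → lossy.
Decomposition 2: common = {BEF}, closure = {ABDEF} → lossless.
Decomposition 3: common = {CE}, closure = {CDE} → lossy.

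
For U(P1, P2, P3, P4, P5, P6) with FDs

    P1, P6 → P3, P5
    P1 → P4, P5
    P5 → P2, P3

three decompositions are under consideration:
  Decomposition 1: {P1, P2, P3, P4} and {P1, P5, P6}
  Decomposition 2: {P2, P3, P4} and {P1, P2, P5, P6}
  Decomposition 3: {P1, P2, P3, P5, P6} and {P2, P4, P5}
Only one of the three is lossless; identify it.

Decomposition 1

Decomposition 1: common = {P1}, closure = {P1, P2, P3, P4, P5} → lossless.
Decomposition 2: common = {P2}, closure = {P2} → lossy.
Decomposition 3: common = {P2, P5}, closure = {P2, P3, P5} → lossy.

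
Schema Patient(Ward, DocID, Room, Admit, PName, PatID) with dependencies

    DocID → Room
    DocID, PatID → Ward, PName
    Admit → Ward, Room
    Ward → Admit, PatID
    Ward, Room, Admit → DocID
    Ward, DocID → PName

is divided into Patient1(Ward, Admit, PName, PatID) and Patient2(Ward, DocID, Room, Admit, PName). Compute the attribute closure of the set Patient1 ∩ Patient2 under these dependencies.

Patient1 ∩ Patient2 = {Ward, Admit, PName}.
Admit → Ward, Room applies, adding Room
Ward → Admit, PatID applies, adding PatID
Ward, Room, Admit → DocID applies, adding DocID
Closure: {Ward, DocID, Room, Admit, PName, PatID}.

Ward, DocID, Room, Admit, PName, PatID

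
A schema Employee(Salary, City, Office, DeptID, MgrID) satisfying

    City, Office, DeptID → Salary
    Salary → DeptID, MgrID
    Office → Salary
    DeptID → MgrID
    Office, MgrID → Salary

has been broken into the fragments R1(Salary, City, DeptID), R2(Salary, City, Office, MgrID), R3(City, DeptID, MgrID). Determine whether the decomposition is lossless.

Yes

Chase test. Columns are Salary, City, Office, DeptID, MgrID; row i has aⱼ where attribute j ∈ Ri, else bᵢⱼ.
Initial tableau (one row per fragment):
  row 1: a1 a2 b13 a4 b15
  row 2: a1 a2 a3 b24 a5
  row 3: b31 a2 b33 a4 a5
Rows 1 and 2 agree on Salary; apply Salary→DeptID, MgrID and equate their DeptID, MgrID entries.
Row 2 is now all distinguished symbols — the join is lossless.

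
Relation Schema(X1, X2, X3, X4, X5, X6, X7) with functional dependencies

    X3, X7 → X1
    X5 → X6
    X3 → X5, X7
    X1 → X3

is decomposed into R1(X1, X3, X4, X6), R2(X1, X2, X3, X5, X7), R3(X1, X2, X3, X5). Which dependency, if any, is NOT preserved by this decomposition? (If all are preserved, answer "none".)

X5 → X6

Check X5 → X6: no single fragment contains all of {X5, X6}, and the restricted closure of {X5} across the fragments never reaches {X6}.
X3, X7 → X1 is preserved.
X3 → X5, X7 is preserved.
X1 → X3 is preserved.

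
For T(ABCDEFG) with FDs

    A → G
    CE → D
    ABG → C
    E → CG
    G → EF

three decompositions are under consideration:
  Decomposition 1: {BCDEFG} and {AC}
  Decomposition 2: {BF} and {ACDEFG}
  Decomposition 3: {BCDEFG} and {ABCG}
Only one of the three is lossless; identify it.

Decomposition 1: common = {C}, closure = {C} → lossy.
Decomposition 2: common = {F}, closure = {F} → lossy.
Decomposition 3: common = {BCG}, closure = {BCDEFG} → lossless.

Decomposition 3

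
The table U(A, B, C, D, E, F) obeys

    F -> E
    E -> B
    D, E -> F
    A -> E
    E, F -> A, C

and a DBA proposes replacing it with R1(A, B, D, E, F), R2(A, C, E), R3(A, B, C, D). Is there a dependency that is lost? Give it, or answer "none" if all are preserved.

Check E, F → A, C: no single fragment contains all of {A, C, E, F}, and the restricted closure of {E, F} across the fragments never reaches {A, C}.
F → E is preserved.
E → B is preserved.
D, E → F is preserved.
A → E is preserved.

E, F -> A, C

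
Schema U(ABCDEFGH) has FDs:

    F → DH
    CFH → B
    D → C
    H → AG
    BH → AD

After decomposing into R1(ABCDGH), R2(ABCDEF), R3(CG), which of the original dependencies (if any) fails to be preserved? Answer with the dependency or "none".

F → DH

Check F → DH: no single fragment contains all of {DFH}, and the restricted closure of {F} across the fragments never reaches {DH}.
CFH → B is preserved.
D → C is preserved.
H → AG is preserved.
BH → AD is preserved.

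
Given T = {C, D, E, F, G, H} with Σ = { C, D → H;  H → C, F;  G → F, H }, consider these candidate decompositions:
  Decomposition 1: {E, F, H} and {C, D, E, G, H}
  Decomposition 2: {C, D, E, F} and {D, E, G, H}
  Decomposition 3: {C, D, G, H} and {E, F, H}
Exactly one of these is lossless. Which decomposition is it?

Decomposition 1

Decomposition 1: common = {E, H}, closure = {C, E, F, H} → lossless.
Decomposition 2: common = {D, E}, closure = {D, E} → lossy.
Decomposition 3: common = {H}, closure = {C, F, H} → lossy.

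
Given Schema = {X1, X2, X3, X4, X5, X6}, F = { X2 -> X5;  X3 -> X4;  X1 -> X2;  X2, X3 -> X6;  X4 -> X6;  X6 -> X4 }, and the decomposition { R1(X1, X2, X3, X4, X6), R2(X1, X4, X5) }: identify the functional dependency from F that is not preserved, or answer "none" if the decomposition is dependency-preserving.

X2 -> X5

Check X2 → X5: no single fragment contains all of {X2, X5}, and the restricted closure of {X2} across the fragments never reaches {X5}.
X3 → X4 is preserved.
X1 → X2 is preserved.
X2, X3 → X6 is preserved.
X4 → X6 is preserved.
X6 → X4 is preserved.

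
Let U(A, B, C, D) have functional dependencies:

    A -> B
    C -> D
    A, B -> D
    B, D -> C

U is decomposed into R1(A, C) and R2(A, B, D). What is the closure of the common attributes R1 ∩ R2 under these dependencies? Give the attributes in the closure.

A, B, C, D

R1 ∩ R2 = {A}.
A → B applies, adding B
A, B → D applies, adding D
B, D → C applies, adding C
Closure: {A, B, C, D}.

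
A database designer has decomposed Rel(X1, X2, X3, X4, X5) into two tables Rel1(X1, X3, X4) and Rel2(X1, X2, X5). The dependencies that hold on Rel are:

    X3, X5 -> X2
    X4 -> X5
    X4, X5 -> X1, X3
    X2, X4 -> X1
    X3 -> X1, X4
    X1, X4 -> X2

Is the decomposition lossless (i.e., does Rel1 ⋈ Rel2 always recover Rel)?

No

Common attributes: Rel1 ∩ Rel2 = {X1}.
No dependency enlarges {X1}, so (X1)⁺ = {X1}.
The closure contains neither all of Rel1 = {X1, X3, X4} nor all of Rel2 = {X1, X2, X5}, so the common attributes are not a superkey of either fragment. The join is lossy.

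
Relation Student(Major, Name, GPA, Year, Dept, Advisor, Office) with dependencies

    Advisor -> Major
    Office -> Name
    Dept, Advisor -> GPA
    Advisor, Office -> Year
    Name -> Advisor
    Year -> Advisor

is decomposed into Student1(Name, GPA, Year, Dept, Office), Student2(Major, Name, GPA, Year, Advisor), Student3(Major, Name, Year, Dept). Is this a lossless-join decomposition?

Yes

Chase test. Columns are Major, Name, GPA, Year, Dept, Advisor, Office; row i has aⱼ where attribute j ∈ Studenti, else bᵢⱼ.
Initial tableau (one row per fragment):
  row 1: b11 a2 a3 a4 a5 b16 a7
  row 2: a1 a2 a3 a4 b25 a6 b27
  row 3: a1 a2 b33 a4 a5 b36 b37
Rows 1 and 2 agree on Name; apply Name→Advisor and equate their Advisor entries.
Rows 1 and 3 agree on Name; apply Name→Advisor and equate their Advisor entries.
Rows 1 and 2 agree on Advisor; apply Advisor→Major and equate their Major entries.
Rows 1 and 3 agree on Dept, Advisor; apply Dept, Advisor→GPA and equate their GPA entries.
Row 1 is now all distinguished symbols — the join is lossless.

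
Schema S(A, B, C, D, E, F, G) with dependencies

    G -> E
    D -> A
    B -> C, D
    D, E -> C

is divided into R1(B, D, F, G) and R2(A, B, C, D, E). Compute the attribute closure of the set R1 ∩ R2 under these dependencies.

A, B, C, D

R1 ∩ R2 = {B, D}.
D → A applies, adding A
B → C, D applies, adding C
Closure: {A, B, C, D}.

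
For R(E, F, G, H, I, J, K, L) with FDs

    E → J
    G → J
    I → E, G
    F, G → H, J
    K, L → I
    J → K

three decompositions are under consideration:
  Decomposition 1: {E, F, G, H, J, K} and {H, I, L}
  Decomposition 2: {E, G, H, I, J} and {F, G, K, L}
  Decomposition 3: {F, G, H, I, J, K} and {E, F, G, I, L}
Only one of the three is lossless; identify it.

Decomposition 3

Decomposition 1: common = {H}, closure = {H} → lossy.
Decomposition 2: common = {G}, closure = {G, J, K} → lossy.
Decomposition 3: common = {F, G, I}, closure = {E, F, G, H, I, J, K} → lossless.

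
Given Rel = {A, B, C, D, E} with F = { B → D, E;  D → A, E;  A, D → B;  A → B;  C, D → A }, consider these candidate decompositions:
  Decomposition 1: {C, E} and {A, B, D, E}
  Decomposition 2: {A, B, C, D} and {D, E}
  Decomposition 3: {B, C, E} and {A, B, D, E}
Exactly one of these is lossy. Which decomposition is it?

Decomposition 1: common = {E}, closure = {E} → lossy.
Decomposition 2: common = {D}, closure = {A, B, D, E} → lossless.
Decomposition 3: common = {B, E}, closure = {A, B, D, E} → lossless.

Decomposition 1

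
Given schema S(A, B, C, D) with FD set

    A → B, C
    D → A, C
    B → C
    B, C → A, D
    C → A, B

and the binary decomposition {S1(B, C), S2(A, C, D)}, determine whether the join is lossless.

Yes

Common attributes: S1 ∩ S2 = {C}.
Closure of {C}: C → A, B applies, adding A, B; B, C → A, D applies, adding D. So (C)⁺ = {A, B, C, D}.
This closure contains every attribute of S1, so S1 ∩ S2 → S1. The join is lossless.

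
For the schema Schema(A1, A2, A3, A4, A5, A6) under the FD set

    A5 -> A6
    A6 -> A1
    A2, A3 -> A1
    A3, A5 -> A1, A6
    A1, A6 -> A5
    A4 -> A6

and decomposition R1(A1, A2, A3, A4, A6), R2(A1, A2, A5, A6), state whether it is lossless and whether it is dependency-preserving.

Lossless test: (A1, A2, A6)⁺ = {A1, A2, A5, A6}, which contains all of one fragment — lossless.
Dependency preservation: A3, A5 → A1, A6 is not contained in any single fragment, but the restricted closure of its left-hand side across the fragments still reaches the right-hand side; the remaining FDs each lie inside some fragment. All dependencies are preserved.

lossless and dependency-preserving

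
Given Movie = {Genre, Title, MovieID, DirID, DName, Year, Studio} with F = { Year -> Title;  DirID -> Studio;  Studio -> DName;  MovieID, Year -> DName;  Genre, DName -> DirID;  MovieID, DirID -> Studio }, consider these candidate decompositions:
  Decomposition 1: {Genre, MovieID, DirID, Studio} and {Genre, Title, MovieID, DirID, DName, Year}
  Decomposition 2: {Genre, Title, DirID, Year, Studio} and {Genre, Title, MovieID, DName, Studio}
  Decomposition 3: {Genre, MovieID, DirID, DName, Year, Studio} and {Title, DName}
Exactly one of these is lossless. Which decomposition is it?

Decomposition 1

Decomposition 1: common = {Genre, MovieID, DirID}, closure = {Genre, MovieID, DirID, DName, Studio} → lossless.
Decomposition 2: common = {Genre, Title, Studio}, closure = {Genre, Title, DirID, DName, Studio} → lossy.
Decomposition 3: common = {DName}, closure = {DName} → lossy.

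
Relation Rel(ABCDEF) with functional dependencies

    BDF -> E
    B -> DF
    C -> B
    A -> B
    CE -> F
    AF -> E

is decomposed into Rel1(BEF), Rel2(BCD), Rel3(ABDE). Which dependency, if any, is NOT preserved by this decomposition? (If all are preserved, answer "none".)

BDF → E: restricted closure across fragments reaches E.
B → DF: restricted closure across fragments reaches DF.
C → B lies within Rel2.
A → B lies within Rel3.
CE → F: restricted closure across fragments reaches F.
AF → E: restricted closure across fragments reaches E.
Every dependency is enforceable on the fragments, so the decomposition is dependency-preserving.

none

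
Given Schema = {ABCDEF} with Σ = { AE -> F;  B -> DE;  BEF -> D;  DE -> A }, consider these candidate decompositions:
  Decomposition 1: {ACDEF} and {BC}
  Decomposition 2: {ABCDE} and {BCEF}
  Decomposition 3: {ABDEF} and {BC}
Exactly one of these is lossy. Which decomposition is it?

Decomposition 1: common = {C}, closure = {C} → lossy.
Decomposition 2: common = {BCE}, closure = {ABCDEF} → lossless.
Decomposition 3: common = {B}, closure = {ABDEF} → lossless.

Decomposition 1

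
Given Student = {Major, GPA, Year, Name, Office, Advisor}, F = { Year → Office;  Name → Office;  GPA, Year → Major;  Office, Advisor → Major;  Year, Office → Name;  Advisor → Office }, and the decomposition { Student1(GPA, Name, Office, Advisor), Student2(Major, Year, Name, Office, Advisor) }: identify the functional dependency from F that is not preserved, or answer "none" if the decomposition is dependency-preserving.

GPA, Year → Major

Check GPA, Year → Major: no single fragment contains all of {Major, GPA, Year}, and the restricted closure of {GPA, Year} across the fragments never reaches {Major}.
Year → Office is preserved.
Name → Office is preserved.
Office, Advisor → Major is preserved.
Year, Office → Name is preserved.
Advisor → Office is preserved.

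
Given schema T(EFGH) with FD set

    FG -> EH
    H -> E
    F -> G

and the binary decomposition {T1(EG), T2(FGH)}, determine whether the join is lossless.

No

Common attributes: T1 ∩ T2 = {G}.
No dependency enlarges {G}, so (G)⁺ = {G}.
The closure contains neither all of T1 = {EG} nor all of T2 = {FGH}, so the common attributes are not a superkey of either fragment. The join is lossy.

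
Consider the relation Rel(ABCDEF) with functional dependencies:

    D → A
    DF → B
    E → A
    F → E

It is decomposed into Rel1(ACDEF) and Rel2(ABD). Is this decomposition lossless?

No

Common attributes: Rel1 ∩ Rel2 = {AD}.
No dependency enlarges {AD}, so (AD)⁺ = {AD}.
The closure contains neither all of Rel1 = {ACDEF} nor all of Rel2 = {ABD}, so the common attributes are not a superkey of either fragment. The join is lossy.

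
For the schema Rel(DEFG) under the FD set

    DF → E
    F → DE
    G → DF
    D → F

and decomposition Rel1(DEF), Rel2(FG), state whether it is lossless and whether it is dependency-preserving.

lossless and dependency-preserving

Lossless test: (F)⁺ = {DEF}, which contains all of one fragment — lossless.
Dependency preservation: G → DF is not contained in any single fragment, but the restricted closure of its left-hand side across the fragments still reaches the right-hand side; the remaining FDs each lie inside some fragment. All dependencies are preserved.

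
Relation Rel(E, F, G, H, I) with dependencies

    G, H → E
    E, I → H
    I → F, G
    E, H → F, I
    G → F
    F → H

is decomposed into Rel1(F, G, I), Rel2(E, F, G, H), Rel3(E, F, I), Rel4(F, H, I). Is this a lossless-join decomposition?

Chase test. Columns are E, F, G, H, I; row i has aⱼ where attribute j ∈ Reli, else bᵢⱼ.
Initial tableau (one row per fragment):
  row 1: b11 a2 a3 b14 a5
  row 2: a1 a2 a3 a4 b25
  row 3: a1 a2 b33 b34 a5
  row 4: b41 a2 b43 a4 a5
Rows 1 and 3 agree on I; apply I→F, G and equate their F, G entries.
Rows 1 and 4 agree on I; apply I→F, G and equate their F, G entries.
Rows 1 and 2 agree on F; apply F→H and equate their H entries.
Rows 1 and 3 agree on F; apply F→H and equate their H entries.
Rows 1 and 2 agree on G, H; apply G, H→E and equate their E entries.
Rows 1 and 4 agree on G, H; apply G, H→E and equate their E entries.
Rows 1 and 2 agree on E, H; apply E, H→F, I and equate their F, I entries.
Row 1 is now all distinguished symbols — the join is lossless.

Yes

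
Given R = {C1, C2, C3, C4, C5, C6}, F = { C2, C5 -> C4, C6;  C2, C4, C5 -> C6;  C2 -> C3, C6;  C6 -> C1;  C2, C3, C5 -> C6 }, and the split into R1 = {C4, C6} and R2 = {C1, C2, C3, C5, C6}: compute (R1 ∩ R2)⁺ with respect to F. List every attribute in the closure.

C1, C6

R1 ∩ R2 = {C6}.
C6 → C1 applies, adding C1
Closure: {C1, C6}.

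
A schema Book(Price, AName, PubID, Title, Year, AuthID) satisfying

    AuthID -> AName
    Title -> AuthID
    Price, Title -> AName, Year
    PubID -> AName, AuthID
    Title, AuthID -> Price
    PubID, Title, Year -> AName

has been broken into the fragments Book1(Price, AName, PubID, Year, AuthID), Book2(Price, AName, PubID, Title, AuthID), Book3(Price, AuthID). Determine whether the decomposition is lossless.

Chase test. Columns are Price, AName, PubID, Title, Year, AuthID; row i has aⱼ where attribute j ∈ Booki, else bᵢⱼ.
Initial tableau (one row per fragment):
  row 1: a1 a2 a3 b14 a5 a6
  row 2: a1 a2 a3 a4 b25 a6
  row 3: a1 b32 b33 b34 b35 a6
Rows 1 and 3 agree on AuthID; apply AuthID→AName and equate their AName entries.
No row becomes fully distinguished — the join is lossy.

No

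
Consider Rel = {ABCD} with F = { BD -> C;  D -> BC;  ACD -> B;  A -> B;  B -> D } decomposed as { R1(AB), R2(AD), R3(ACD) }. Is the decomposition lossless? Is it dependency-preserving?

lossless but not dependency-preserving

Lossless test (chase): Rows 2 and 3 agree on D; apply D→BC and equate their BC entries. Rows 1 and 2 agree on A; apply A→B and equate their B entries. Rows 1 and 2 agree on B; apply B→D and equate their D entries. Rows 1 and 2 agree on BD; apply BD→C and equate their C entries. Row 1 is now all distinguished symbols — the join is lossless.
Dependency preservation: the restricted closure of {D} across the fragments never reaches {BC}, so D → BC cannot be enforced without a join — not preserved.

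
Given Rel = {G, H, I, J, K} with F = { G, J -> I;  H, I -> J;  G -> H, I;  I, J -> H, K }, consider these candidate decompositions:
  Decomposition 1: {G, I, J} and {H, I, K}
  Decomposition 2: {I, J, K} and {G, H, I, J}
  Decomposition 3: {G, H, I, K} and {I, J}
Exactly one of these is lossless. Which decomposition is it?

Decomposition 1: common = {I}, closure = {I} → lossy.
Decomposition 2: common = {I, J}, closure = {H, I, J, K} → lossless.
Decomposition 3: common = {I}, closure = {I} → lossy.

Decomposition 2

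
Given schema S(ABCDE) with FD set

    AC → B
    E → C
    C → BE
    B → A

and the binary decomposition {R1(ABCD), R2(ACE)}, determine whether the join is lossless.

Common attributes: R1 ∩ R2 = {AC}.
Closure of {AC}: AC → B applies, adding B; C → BE applies, adding E. So (AC)⁺ = {ABCE}.
This closure contains every attribute of R2, so R1 ∩ R2 → R2. The join is lossless.

Yes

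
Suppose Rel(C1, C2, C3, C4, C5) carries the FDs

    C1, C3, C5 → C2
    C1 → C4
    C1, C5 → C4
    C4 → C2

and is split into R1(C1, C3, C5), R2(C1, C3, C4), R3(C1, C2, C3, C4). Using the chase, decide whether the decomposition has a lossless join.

Yes

Chase test. Columns are C1, C2, C3, C4, C5; row i has aⱼ where attribute j ∈ Ri, else bᵢⱼ.
Initial tableau (one row per fragment):
  row 1: a1 b12 a3 b14 a5
  row 2: a1 b22 a3 a4 b25
  row 3: a1 a2 a3 a4 b35
Rows 1 and 2 agree on C1; apply C1→C4 and equate their C4 entries.
Rows 1 and 2 agree on C4; apply C4→C2 and equate their C2 entries.
Rows 1 and 3 agree on C4; apply C4→C2 and equate their C2 entries.
Row 1 is now all distinguished symbols — the join is lossless.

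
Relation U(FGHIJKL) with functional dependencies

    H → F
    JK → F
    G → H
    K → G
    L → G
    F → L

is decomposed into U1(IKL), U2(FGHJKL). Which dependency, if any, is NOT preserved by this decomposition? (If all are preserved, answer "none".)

none

H → F lies within U2.
JK → F lies within U2.
G → H lies within U2.
K → G lies within U2.
L → G lies within U2.
F → L lies within U2.
Every dependency is enforceable on the fragments, so the decomposition is dependency-preserving.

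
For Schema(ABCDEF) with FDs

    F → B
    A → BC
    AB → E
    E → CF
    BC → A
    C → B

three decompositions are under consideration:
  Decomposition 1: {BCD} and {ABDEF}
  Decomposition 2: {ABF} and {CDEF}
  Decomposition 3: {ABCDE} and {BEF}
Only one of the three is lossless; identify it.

Decomposition 1: common = {BD}, closure = {BD} → lossy.
Decomposition 2: common = {F}, closure = {BF} → lossy.
Decomposition 3: common = {BE}, closure = {ABCEF} → lossless.

Decomposition 3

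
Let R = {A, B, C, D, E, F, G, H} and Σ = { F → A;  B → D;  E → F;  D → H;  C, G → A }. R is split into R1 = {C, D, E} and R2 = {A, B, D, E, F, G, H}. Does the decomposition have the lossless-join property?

Common attributes: R1 ∩ R2 = {D, E}.
Closure of {D, E}: E → F applies, adding F; D → H applies, adding H; F → A applies, adding A. So (D, E)⁺ = {A, D, E, F, H}.
The closure contains neither all of R1 = {C, D, E} nor all of R2 = {A, B, D, E, F, G, H}, so the common attributes are not a superkey of either fragment. The join is lossy.

No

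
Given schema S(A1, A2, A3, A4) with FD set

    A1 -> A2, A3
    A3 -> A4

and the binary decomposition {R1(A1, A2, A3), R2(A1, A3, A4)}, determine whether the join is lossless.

Yes

Common attributes: R1 ∩ R2 = {A1, A3}.
Closure of {A1, A3}: A1 → A2, A3 applies, adding A2; A3 → A4 applies, adding A4. So (A1, A3)⁺ = {A1, A2, A3, A4}.
This closure contains every attribute of R1, so R1 ∩ R2 → R1. The join is lossless.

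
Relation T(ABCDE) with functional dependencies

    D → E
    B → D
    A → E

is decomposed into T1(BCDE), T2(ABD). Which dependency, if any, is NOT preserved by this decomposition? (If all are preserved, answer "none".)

Check A → E: no single fragment contains all of {AE}, and the restricted closure of {A} across the fragments never reaches {E}.
D → E is preserved.
B → D is preserved.

A → E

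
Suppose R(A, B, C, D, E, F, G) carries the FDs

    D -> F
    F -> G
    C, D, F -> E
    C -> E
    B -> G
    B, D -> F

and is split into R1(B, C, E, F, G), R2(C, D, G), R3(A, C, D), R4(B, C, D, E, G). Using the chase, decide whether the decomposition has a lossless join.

Chase test. Columns are A, B, C, D, E, F, G; row i has aⱼ where attribute j ∈ Ri, else bᵢⱼ.
Initial tableau (one row per fragment):
  row 1: b11 a2 a3 b14 a5 a6 a7
  row 2: b21 b22 a3 a4 b25 b26 a7
  row 3: a1 b32 a3 a4 b35 b36 b37
  row 4: b41 a2 a3 a4 a5 b46 a7
Rows 2 and 3 agree on D; apply D→F and equate their F entries.
Rows 2 and 4 agree on D; apply D→F and equate their F entries.
Rows 2 and 3 agree on F; apply F→G and equate their G entries.
Rows 2 and 3 agree on C, D, F; apply C, D, F→E and equate their E entries.
Rows 2 and 4 agree on C, D, F; apply C, D, F→E and equate their E entries.
No row becomes fully distinguished — the join is lossy.

No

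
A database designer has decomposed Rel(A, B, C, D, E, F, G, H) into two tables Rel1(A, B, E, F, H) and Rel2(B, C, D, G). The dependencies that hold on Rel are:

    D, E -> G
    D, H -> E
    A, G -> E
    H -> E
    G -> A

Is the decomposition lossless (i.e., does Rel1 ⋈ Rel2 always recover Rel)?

Common attributes: Rel1 ∩ Rel2 = {B}.
No dependency enlarges {B}, so (B)⁺ = {B}.
The closure contains neither all of Rel1 = {A, B, E, F, H} nor all of Rel2 = {B, C, D, G}, so the common attributes are not a superkey of either fragment. The join is lossy.

No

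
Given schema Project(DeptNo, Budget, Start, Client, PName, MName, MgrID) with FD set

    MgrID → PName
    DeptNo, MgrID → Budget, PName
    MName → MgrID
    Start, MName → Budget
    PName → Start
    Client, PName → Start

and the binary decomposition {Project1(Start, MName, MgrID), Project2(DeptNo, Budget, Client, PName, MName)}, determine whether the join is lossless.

Common attributes: Project1 ∩ Project2 = {MName}.
Closure of {MName}: MName → MgrID applies, adding MgrID; MgrID → PName applies, adding PName; PName → Start applies, adding Start; Start, MName → Budget applies, adding Budget. So (MName)⁺ = {Budget, Start, PName, MName, MgrID}.
This closure contains every attribute of Project1, so Project1 ∩ Project2 → Project1. The join is lossless.

Yes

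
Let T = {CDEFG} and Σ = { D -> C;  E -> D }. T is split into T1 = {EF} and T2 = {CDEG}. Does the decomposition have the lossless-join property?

No

Common attributes: T1 ∩ T2 = {E}.
Closure of {E}: E → D applies, adding D; D → C applies, adding C. So (E)⁺ = {CDE}.
The closure contains neither all of T1 = {EF} nor all of T2 = {CDEG}, so the common attributes are not a superkey of either fragment. The join is lossy.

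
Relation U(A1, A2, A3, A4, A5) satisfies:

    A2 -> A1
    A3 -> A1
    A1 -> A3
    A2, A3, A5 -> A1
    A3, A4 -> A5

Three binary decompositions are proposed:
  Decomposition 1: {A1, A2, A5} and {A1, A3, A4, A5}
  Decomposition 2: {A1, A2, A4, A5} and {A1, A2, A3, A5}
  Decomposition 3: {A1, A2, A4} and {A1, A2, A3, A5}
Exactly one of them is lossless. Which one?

Decomposition 2

Decomposition 1: common = {A1, A5}, closure = {A1, A3, A5} → lossy.
Decomposition 2: common = {A1, A2, A5}, closure = {A1, A2, A3, A5} → lossless.
Decomposition 3: common = {A1, A2}, closure = {A1, A2, A3} → lossy.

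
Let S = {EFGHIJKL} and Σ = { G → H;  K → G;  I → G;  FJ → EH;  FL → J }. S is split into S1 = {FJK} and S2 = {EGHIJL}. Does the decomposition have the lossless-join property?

No

Common attributes: S1 ∩ S2 = {J}.
No dependency enlarges {J}, so (J)⁺ = {J}.
The closure contains neither all of S1 = {FJK} nor all of S2 = {EGHIJL}, so the common attributes are not a superkey of either fragment. The join is lossy.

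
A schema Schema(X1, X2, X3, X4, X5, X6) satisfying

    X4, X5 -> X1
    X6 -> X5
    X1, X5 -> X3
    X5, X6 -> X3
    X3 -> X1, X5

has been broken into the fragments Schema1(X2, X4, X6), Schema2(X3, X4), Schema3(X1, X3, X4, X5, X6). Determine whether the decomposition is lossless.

Chase test. Columns are X1, X2, X3, X4, X5, X6; row i has aⱼ where attribute j ∈ Schemai, else bᵢⱼ.
Initial tableau (one row per fragment):
  row 1: b11 a2 b13 a4 b15 a6
  row 2: b21 b22 a3 a4 b25 b26
  row 3: a1 b32 a3 a4 a5 a6
Rows 1 and 3 agree on X6; apply X6→X5 and equate their X5 entries.
Rows 1 and 3 agree on X5, X6; apply X5, X6→X3 and equate their X3 entries.
Rows 1 and 2 agree on X3; apply X3→X1, X5 and equate their X1, X5 entries.
Rows 1 and 3 agree on X3; apply X3→X1, X5 and equate their X1, X5 entries.
Row 1 is now all distinguished symbols — the join is lossless.

Yes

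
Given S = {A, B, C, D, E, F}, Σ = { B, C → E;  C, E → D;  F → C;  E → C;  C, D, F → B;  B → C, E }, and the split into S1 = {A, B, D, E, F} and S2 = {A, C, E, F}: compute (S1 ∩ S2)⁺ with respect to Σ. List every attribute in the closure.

S1 ∩ S2 = {A, E, F}.
F → C applies, adding C
C, E → D applies, adding D
C, D, F → B applies, adding B
Closure: {A, B, C, D, E, F}.

A, B, C, D, E, F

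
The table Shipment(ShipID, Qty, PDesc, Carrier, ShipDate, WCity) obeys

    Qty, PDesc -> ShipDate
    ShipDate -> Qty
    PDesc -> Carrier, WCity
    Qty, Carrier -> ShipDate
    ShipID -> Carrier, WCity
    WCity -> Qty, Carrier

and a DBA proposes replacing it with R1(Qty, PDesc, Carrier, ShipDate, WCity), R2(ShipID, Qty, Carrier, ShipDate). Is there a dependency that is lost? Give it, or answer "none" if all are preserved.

Check ShipID → Carrier, WCity: no single fragment contains all of {ShipID, Carrier, WCity}, and the restricted closure of {ShipID} across the fragments never reaches {Carrier, WCity}.
Qty, PDesc → ShipDate is preserved.
ShipDate → Qty is preserved.
PDesc → Carrier, WCity is preserved.
Qty, Carrier → ShipDate is preserved.
WCity → Qty, Carrier is preserved.

ShipID -> Carrier, WCity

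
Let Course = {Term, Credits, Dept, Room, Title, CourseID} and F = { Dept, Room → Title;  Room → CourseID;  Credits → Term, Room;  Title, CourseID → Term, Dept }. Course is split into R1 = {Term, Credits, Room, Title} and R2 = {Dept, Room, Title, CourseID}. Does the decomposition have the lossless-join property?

Yes

Common attributes: R1 ∩ R2 = {Room, Title}.
Closure of {Room, Title}: Room → CourseID applies, adding CourseID; Title, CourseID → Term, Dept applies, adding Term, Dept. So (Room, Title)⁺ = {Term, Dept, Room, Title, CourseID}.
This closure contains every attribute of R2, so R1 ∩ R2 → R2. The join is lossless.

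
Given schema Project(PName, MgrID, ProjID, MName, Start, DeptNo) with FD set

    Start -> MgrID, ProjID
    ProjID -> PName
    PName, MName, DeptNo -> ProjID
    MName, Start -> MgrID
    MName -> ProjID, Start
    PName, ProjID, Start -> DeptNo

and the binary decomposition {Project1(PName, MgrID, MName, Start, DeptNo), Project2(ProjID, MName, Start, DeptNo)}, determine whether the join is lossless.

Common attributes: Project1 ∩ Project2 = {MName, Start, DeptNo}.
Closure of {MName, Start, DeptNo}: Start → MgrID, ProjID applies, adding MgrID, ProjID; ProjID → PName applies, adding PName. So (MName, Start, DeptNo)⁺ = {PName, MgrID, ProjID, MName, Start, DeptNo}.
This closure contains every attribute of Project1, so Project1 ∩ Project2 → Project1. The join is lossless.

Yes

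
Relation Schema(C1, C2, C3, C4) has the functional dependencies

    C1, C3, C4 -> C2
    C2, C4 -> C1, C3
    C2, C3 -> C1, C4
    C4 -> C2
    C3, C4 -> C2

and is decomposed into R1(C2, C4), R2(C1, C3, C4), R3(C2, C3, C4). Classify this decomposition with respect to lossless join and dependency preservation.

lossless and dependency-preserving

Lossless test (chase): Rows 1 and 3 agree on C2, C4; apply C2, C4→C1, C3 and equate their C1, C3 entries. Rows 1 and 2 agree on C4; apply C4→C2 and equate their C2 entries. Rows 1 and 2 agree on C2, C4; apply C2, C4→C1, C3 and equate their C1, C3 entries. Row 1 is now all distinguished symbols — the join is lossless.
Dependency preservation: C1, C3, C4 → C2; C2, C4 → C1, C3; C2, C3 → C1, C4 are not contained in any single fragment, but the restricted closure of each left-hand side across the fragments still reaches the right-hand side; the remaining FDs each lie inside some fragment. All dependencies are preserved.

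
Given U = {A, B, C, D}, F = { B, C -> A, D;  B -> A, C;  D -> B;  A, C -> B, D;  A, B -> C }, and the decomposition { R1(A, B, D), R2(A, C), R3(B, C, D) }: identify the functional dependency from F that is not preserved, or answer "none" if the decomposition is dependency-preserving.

A, C -> B, D

Check A, C → B, D: no single fragment contains all of {A, B, C, D}, and the restricted closure of {A, C} across the fragments never reaches {B, D}.
B, C → A, D is preserved.
B → A, C is preserved.
D → B is preserved.
A, B → C is preserved.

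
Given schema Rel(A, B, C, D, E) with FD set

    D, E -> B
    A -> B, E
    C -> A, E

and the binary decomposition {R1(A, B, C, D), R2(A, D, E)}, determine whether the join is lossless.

Common attributes: R1 ∩ R2 = {A, D}.
Closure of {A, D}: A → B, E applies, adding B, E. So (A, D)⁺ = {A, B, D, E}.
This closure contains every attribute of R2, so R1 ∩ R2 → R2. The join is lossless.

Yes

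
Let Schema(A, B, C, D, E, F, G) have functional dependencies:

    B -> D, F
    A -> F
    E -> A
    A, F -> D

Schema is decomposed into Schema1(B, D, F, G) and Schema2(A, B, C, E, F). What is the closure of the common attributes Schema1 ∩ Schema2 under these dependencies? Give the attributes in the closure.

Schema1 ∩ Schema2 = {B, F}.
B → D, F applies, adding D
Closure: {B, D, F}.

B, D, F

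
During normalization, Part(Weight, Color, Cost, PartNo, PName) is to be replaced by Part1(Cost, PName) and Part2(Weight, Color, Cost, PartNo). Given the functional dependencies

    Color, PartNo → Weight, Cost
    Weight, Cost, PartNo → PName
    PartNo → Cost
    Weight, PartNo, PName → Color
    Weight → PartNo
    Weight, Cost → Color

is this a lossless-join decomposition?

Common attributes: Part1 ∩ Part2 = {Cost}.
No dependency enlarges {Cost}, so (Cost)⁺ = {Cost}.
The closure contains neither all of Part1 = {Cost, PName} nor all of Part2 = {Weight, Color, Cost, PartNo}, so the common attributes are not a superkey of either fragment. The join is lossy.

No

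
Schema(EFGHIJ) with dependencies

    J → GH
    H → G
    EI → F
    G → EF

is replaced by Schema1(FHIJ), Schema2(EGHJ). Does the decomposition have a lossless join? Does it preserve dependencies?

Lossless test: (HJ)⁺ = {EFGHJ}, which contains all of one fragment — lossless.
Dependency preservation: the restricted closure of {EI} across the fragments never reaches {F}, so EI → F cannot be enforced without a join — not preserved.

lossless but not dependency-preserving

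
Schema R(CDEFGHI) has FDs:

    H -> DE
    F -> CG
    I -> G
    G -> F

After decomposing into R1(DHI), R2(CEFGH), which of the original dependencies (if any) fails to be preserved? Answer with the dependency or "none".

I -> G

Check I → G: no single fragment contains all of {GI}, and the restricted closure of {I} across the fragments never reaches {G}.
H → DE is preserved.
F → CG is preserved.
G → F is preserved.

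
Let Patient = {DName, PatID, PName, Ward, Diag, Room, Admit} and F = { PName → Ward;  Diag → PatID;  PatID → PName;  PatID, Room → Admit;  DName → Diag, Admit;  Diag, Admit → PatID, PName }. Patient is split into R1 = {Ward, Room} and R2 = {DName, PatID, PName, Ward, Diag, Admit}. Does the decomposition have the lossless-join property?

No

Common attributes: R1 ∩ R2 = {Ward}.
No dependency enlarges {Ward}, so (Ward)⁺ = {Ward}.
The closure contains neither all of R1 = {Ward, Room} nor all of R2 = {DName, PatID, PName, Ward, Diag, Admit}, so the common attributes are not a superkey of either fragment. The join is lossy.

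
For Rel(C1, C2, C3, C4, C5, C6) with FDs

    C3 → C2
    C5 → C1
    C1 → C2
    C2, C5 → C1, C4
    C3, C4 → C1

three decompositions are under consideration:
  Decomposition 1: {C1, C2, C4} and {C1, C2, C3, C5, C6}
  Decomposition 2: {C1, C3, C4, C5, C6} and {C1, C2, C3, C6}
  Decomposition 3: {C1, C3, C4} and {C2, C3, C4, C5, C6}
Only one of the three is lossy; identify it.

Decomposition 1

Decomposition 1: common = {C1, C2}, closure = {C1, C2} → lossy.
Decomposition 2: common = {C1, C3, C6}, closure = {C1, C2, C3, C6} → lossless.
Decomposition 3: common = {C3, C4}, closure = {C1, C2, C3, C4} → lossless.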